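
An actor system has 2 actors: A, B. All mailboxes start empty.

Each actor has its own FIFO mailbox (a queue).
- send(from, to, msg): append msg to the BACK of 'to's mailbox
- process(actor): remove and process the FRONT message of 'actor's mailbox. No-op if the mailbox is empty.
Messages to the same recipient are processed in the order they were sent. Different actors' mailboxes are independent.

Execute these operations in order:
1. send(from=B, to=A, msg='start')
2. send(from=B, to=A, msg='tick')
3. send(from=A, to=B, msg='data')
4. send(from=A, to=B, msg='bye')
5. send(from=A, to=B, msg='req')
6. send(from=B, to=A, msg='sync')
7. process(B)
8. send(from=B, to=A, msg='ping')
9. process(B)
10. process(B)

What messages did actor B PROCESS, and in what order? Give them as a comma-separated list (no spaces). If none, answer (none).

After 1 (send(from=B, to=A, msg='start')): A:[start] B:[]
After 2 (send(from=B, to=A, msg='tick')): A:[start,tick] B:[]
After 3 (send(from=A, to=B, msg='data')): A:[start,tick] B:[data]
After 4 (send(from=A, to=B, msg='bye')): A:[start,tick] B:[data,bye]
After 5 (send(from=A, to=B, msg='req')): A:[start,tick] B:[data,bye,req]
After 6 (send(from=B, to=A, msg='sync')): A:[start,tick,sync] B:[data,bye,req]
After 7 (process(B)): A:[start,tick,sync] B:[bye,req]
After 8 (send(from=B, to=A, msg='ping')): A:[start,tick,sync,ping] B:[bye,req]
After 9 (process(B)): A:[start,tick,sync,ping] B:[req]
After 10 (process(B)): A:[start,tick,sync,ping] B:[]

Answer: data,bye,req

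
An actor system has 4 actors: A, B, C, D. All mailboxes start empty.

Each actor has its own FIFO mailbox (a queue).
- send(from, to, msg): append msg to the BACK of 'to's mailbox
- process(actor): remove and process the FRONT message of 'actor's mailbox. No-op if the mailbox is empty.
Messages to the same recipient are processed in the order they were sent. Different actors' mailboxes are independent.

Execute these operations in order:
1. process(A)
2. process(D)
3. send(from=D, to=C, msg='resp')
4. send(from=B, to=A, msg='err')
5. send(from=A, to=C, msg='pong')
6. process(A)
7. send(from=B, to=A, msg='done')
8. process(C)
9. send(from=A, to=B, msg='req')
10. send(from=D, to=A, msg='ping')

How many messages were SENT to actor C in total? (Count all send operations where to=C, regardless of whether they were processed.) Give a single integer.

Answer: 2

Derivation:
After 1 (process(A)): A:[] B:[] C:[] D:[]
After 2 (process(D)): A:[] B:[] C:[] D:[]
After 3 (send(from=D, to=C, msg='resp')): A:[] B:[] C:[resp] D:[]
After 4 (send(from=B, to=A, msg='err')): A:[err] B:[] C:[resp] D:[]
After 5 (send(from=A, to=C, msg='pong')): A:[err] B:[] C:[resp,pong] D:[]
After 6 (process(A)): A:[] B:[] C:[resp,pong] D:[]
After 7 (send(from=B, to=A, msg='done')): A:[done] B:[] C:[resp,pong] D:[]
After 8 (process(C)): A:[done] B:[] C:[pong] D:[]
After 9 (send(from=A, to=B, msg='req')): A:[done] B:[req] C:[pong] D:[]
After 10 (send(from=D, to=A, msg='ping')): A:[done,ping] B:[req] C:[pong] D:[]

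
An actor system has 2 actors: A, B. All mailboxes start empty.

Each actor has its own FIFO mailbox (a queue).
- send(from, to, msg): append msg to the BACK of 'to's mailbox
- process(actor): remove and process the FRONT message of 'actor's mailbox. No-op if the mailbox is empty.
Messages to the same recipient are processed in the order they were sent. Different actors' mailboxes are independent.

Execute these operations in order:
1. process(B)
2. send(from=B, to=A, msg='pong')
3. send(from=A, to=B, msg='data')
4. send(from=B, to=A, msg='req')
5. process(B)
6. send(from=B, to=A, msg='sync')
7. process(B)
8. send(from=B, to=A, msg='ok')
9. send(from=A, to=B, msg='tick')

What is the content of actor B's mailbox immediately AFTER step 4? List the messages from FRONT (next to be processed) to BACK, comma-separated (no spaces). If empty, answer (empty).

After 1 (process(B)): A:[] B:[]
After 2 (send(from=B, to=A, msg='pong')): A:[pong] B:[]
After 3 (send(from=A, to=B, msg='data')): A:[pong] B:[data]
After 4 (send(from=B, to=A, msg='req')): A:[pong,req] B:[data]

data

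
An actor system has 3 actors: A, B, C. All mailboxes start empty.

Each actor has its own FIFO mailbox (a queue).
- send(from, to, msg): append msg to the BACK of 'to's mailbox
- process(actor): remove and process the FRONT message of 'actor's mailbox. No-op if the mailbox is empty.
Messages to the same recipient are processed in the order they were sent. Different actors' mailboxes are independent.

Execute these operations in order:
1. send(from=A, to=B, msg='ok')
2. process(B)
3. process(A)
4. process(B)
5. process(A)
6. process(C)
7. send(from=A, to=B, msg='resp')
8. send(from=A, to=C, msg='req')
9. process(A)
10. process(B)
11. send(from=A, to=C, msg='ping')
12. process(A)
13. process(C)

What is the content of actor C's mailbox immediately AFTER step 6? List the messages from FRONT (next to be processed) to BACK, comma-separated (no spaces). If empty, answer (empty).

After 1 (send(from=A, to=B, msg='ok')): A:[] B:[ok] C:[]
After 2 (process(B)): A:[] B:[] C:[]
After 3 (process(A)): A:[] B:[] C:[]
After 4 (process(B)): A:[] B:[] C:[]
After 5 (process(A)): A:[] B:[] C:[]
After 6 (process(C)): A:[] B:[] C:[]

(empty)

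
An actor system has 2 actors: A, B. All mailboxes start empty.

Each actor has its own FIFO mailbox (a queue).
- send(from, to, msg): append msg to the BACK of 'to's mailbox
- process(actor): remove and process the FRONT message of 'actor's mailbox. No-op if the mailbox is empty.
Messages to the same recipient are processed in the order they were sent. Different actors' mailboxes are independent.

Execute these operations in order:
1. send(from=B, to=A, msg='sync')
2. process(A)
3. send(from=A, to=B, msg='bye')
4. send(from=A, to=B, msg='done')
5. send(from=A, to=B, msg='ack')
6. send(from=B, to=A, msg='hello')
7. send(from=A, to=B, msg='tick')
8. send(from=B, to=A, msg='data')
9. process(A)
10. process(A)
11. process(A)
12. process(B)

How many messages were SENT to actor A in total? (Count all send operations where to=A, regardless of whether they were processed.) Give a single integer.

Answer: 3

Derivation:
After 1 (send(from=B, to=A, msg='sync')): A:[sync] B:[]
After 2 (process(A)): A:[] B:[]
After 3 (send(from=A, to=B, msg='bye')): A:[] B:[bye]
After 4 (send(from=A, to=B, msg='done')): A:[] B:[bye,done]
After 5 (send(from=A, to=B, msg='ack')): A:[] B:[bye,done,ack]
After 6 (send(from=B, to=A, msg='hello')): A:[hello] B:[bye,done,ack]
After 7 (send(from=A, to=B, msg='tick')): A:[hello] B:[bye,done,ack,tick]
After 8 (send(from=B, to=A, msg='data')): A:[hello,data] B:[bye,done,ack,tick]
After 9 (process(A)): A:[data] B:[bye,done,ack,tick]
After 10 (process(A)): A:[] B:[bye,done,ack,tick]
After 11 (process(A)): A:[] B:[bye,done,ack,tick]
After 12 (process(B)): A:[] B:[done,ack,tick]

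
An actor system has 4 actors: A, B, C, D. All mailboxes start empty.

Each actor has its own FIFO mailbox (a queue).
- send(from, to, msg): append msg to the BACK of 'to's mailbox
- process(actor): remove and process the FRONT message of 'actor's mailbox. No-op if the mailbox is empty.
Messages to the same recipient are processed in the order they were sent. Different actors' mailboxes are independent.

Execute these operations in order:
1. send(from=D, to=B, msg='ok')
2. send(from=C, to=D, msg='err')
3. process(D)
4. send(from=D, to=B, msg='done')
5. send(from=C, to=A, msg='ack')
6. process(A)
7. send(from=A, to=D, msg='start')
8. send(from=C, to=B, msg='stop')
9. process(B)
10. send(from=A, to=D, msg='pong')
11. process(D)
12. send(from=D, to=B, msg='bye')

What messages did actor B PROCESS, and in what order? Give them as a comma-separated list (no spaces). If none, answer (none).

After 1 (send(from=D, to=B, msg='ok')): A:[] B:[ok] C:[] D:[]
After 2 (send(from=C, to=D, msg='err')): A:[] B:[ok] C:[] D:[err]
After 3 (process(D)): A:[] B:[ok] C:[] D:[]
After 4 (send(from=D, to=B, msg='done')): A:[] B:[ok,done] C:[] D:[]
After 5 (send(from=C, to=A, msg='ack')): A:[ack] B:[ok,done] C:[] D:[]
After 6 (process(A)): A:[] B:[ok,done] C:[] D:[]
After 7 (send(from=A, to=D, msg='start')): A:[] B:[ok,done] C:[] D:[start]
After 8 (send(from=C, to=B, msg='stop')): A:[] B:[ok,done,stop] C:[] D:[start]
After 9 (process(B)): A:[] B:[done,stop] C:[] D:[start]
After 10 (send(from=A, to=D, msg='pong')): A:[] B:[done,stop] C:[] D:[start,pong]
After 11 (process(D)): A:[] B:[done,stop] C:[] D:[pong]
After 12 (send(from=D, to=B, msg='bye')): A:[] B:[done,stop,bye] C:[] D:[pong]

Answer: ok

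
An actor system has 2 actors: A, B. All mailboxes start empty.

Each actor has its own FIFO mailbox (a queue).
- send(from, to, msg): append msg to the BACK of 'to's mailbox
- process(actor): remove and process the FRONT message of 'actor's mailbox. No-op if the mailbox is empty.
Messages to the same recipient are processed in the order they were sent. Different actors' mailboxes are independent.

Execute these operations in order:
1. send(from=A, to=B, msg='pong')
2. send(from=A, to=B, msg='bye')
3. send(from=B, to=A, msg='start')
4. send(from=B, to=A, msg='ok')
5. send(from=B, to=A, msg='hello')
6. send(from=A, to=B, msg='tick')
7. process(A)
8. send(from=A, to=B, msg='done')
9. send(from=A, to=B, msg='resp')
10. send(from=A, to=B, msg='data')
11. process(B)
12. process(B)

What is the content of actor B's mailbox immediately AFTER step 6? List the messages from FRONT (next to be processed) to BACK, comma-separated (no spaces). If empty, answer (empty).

After 1 (send(from=A, to=B, msg='pong')): A:[] B:[pong]
After 2 (send(from=A, to=B, msg='bye')): A:[] B:[pong,bye]
After 3 (send(from=B, to=A, msg='start')): A:[start] B:[pong,bye]
After 4 (send(from=B, to=A, msg='ok')): A:[start,ok] B:[pong,bye]
After 5 (send(from=B, to=A, msg='hello')): A:[start,ok,hello] B:[pong,bye]
After 6 (send(from=A, to=B, msg='tick')): A:[start,ok,hello] B:[pong,bye,tick]

pong,bye,tick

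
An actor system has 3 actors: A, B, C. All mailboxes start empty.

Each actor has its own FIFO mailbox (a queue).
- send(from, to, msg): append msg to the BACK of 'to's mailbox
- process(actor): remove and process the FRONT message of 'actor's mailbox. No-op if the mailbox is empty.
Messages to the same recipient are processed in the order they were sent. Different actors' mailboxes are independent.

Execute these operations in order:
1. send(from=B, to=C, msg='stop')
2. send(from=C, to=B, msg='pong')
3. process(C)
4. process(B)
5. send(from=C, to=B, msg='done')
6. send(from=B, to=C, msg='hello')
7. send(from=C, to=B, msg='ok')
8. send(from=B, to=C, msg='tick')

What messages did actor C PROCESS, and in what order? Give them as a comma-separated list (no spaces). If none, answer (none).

Answer: stop

Derivation:
After 1 (send(from=B, to=C, msg='stop')): A:[] B:[] C:[stop]
After 2 (send(from=C, to=B, msg='pong')): A:[] B:[pong] C:[stop]
After 3 (process(C)): A:[] B:[pong] C:[]
After 4 (process(B)): A:[] B:[] C:[]
After 5 (send(from=C, to=B, msg='done')): A:[] B:[done] C:[]
After 6 (send(from=B, to=C, msg='hello')): A:[] B:[done] C:[hello]
After 7 (send(from=C, to=B, msg='ok')): A:[] B:[done,ok] C:[hello]
After 8 (send(from=B, to=C, msg='tick')): A:[] B:[done,ok] C:[hello,tick]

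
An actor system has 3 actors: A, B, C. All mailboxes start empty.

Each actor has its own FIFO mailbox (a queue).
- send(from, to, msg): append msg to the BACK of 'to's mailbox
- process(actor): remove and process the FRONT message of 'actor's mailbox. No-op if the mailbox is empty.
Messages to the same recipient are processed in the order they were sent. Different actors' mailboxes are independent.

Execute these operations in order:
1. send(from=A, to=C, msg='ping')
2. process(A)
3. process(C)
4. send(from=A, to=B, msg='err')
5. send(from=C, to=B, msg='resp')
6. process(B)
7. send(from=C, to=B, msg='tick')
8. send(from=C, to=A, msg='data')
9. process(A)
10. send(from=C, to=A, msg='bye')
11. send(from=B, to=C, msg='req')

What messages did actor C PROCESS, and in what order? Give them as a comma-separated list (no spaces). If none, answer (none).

After 1 (send(from=A, to=C, msg='ping')): A:[] B:[] C:[ping]
After 2 (process(A)): A:[] B:[] C:[ping]
After 3 (process(C)): A:[] B:[] C:[]
After 4 (send(from=A, to=B, msg='err')): A:[] B:[err] C:[]
After 5 (send(from=C, to=B, msg='resp')): A:[] B:[err,resp] C:[]
After 6 (process(B)): A:[] B:[resp] C:[]
After 7 (send(from=C, to=B, msg='tick')): A:[] B:[resp,tick] C:[]
After 8 (send(from=C, to=A, msg='data')): A:[data] B:[resp,tick] C:[]
After 9 (process(A)): A:[] B:[resp,tick] C:[]
After 10 (send(from=C, to=A, msg='bye')): A:[bye] B:[resp,tick] C:[]
After 11 (send(from=B, to=C, msg='req')): A:[bye] B:[resp,tick] C:[req]

Answer: ping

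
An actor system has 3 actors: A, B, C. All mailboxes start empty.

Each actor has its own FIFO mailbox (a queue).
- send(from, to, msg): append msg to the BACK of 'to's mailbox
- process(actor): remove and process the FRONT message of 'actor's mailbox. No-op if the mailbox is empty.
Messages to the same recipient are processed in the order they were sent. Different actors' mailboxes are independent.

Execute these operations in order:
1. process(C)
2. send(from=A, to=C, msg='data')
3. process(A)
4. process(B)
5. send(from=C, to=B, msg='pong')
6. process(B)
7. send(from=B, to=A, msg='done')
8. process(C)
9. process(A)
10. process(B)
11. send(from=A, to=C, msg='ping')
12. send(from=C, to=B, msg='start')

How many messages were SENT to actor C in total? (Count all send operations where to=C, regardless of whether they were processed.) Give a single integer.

Answer: 2

Derivation:
After 1 (process(C)): A:[] B:[] C:[]
After 2 (send(from=A, to=C, msg='data')): A:[] B:[] C:[data]
After 3 (process(A)): A:[] B:[] C:[data]
After 4 (process(B)): A:[] B:[] C:[data]
After 5 (send(from=C, to=B, msg='pong')): A:[] B:[pong] C:[data]
After 6 (process(B)): A:[] B:[] C:[data]
After 7 (send(from=B, to=A, msg='done')): A:[done] B:[] C:[data]
After 8 (process(C)): A:[done] B:[] C:[]
After 9 (process(A)): A:[] B:[] C:[]
After 10 (process(B)): A:[] B:[] C:[]
After 11 (send(from=A, to=C, msg='ping')): A:[] B:[] C:[ping]
After 12 (send(from=C, to=B, msg='start')): A:[] B:[start] C:[ping]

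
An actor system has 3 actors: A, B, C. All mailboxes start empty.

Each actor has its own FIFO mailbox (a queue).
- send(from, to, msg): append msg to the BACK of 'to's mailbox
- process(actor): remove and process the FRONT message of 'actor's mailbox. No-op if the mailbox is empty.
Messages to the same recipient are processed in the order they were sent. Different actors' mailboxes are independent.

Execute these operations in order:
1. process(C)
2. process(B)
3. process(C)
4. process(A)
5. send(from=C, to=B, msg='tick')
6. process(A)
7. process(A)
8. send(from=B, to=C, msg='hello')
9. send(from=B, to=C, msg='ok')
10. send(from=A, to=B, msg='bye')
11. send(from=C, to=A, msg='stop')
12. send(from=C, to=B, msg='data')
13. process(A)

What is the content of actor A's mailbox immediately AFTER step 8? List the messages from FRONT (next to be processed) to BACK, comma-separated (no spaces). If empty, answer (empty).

After 1 (process(C)): A:[] B:[] C:[]
After 2 (process(B)): A:[] B:[] C:[]
After 3 (process(C)): A:[] B:[] C:[]
After 4 (process(A)): A:[] B:[] C:[]
After 5 (send(from=C, to=B, msg='tick')): A:[] B:[tick] C:[]
After 6 (process(A)): A:[] B:[tick] C:[]
After 7 (process(A)): A:[] B:[tick] C:[]
After 8 (send(from=B, to=C, msg='hello')): A:[] B:[tick] C:[hello]

(empty)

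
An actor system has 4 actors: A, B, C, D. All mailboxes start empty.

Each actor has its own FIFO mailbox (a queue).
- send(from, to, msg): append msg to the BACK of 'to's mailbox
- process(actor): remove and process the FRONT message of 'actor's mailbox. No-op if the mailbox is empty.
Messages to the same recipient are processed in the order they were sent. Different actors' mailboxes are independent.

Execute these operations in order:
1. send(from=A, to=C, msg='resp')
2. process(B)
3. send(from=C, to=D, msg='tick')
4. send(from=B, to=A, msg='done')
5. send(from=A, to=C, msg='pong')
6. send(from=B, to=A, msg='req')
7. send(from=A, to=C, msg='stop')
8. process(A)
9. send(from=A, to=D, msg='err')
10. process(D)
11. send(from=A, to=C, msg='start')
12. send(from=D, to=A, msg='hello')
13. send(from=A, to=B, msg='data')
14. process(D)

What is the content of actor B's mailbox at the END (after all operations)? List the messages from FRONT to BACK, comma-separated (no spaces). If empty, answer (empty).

After 1 (send(from=A, to=C, msg='resp')): A:[] B:[] C:[resp] D:[]
After 2 (process(B)): A:[] B:[] C:[resp] D:[]
After 3 (send(from=C, to=D, msg='tick')): A:[] B:[] C:[resp] D:[tick]
After 4 (send(from=B, to=A, msg='done')): A:[done] B:[] C:[resp] D:[tick]
After 5 (send(from=A, to=C, msg='pong')): A:[done] B:[] C:[resp,pong] D:[tick]
After 6 (send(from=B, to=A, msg='req')): A:[done,req] B:[] C:[resp,pong] D:[tick]
After 7 (send(from=A, to=C, msg='stop')): A:[done,req] B:[] C:[resp,pong,stop] D:[tick]
After 8 (process(A)): A:[req] B:[] C:[resp,pong,stop] D:[tick]
After 9 (send(from=A, to=D, msg='err')): A:[req] B:[] C:[resp,pong,stop] D:[tick,err]
After 10 (process(D)): A:[req] B:[] C:[resp,pong,stop] D:[err]
After 11 (send(from=A, to=C, msg='start')): A:[req] B:[] C:[resp,pong,stop,start] D:[err]
After 12 (send(from=D, to=A, msg='hello')): A:[req,hello] B:[] C:[resp,pong,stop,start] D:[err]
After 13 (send(from=A, to=B, msg='data')): A:[req,hello] B:[data] C:[resp,pong,stop,start] D:[err]
After 14 (process(D)): A:[req,hello] B:[data] C:[resp,pong,stop,start] D:[]

Answer: data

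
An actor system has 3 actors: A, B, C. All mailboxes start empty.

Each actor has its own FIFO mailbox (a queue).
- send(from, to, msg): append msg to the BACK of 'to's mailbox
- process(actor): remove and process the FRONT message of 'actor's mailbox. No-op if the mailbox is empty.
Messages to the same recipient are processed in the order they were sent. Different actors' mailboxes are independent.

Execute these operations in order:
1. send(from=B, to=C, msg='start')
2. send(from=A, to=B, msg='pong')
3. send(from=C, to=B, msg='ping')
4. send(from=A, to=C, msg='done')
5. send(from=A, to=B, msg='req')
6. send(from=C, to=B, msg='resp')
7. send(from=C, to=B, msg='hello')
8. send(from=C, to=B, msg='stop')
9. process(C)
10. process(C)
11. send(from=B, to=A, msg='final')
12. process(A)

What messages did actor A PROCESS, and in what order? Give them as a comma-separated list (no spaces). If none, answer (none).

After 1 (send(from=B, to=C, msg='start')): A:[] B:[] C:[start]
After 2 (send(from=A, to=B, msg='pong')): A:[] B:[pong] C:[start]
After 3 (send(from=C, to=B, msg='ping')): A:[] B:[pong,ping] C:[start]
After 4 (send(from=A, to=C, msg='done')): A:[] B:[pong,ping] C:[start,done]
After 5 (send(from=A, to=B, msg='req')): A:[] B:[pong,ping,req] C:[start,done]
After 6 (send(from=C, to=B, msg='resp')): A:[] B:[pong,ping,req,resp] C:[start,done]
After 7 (send(from=C, to=B, msg='hello')): A:[] B:[pong,ping,req,resp,hello] C:[start,done]
After 8 (send(from=C, to=B, msg='stop')): A:[] B:[pong,ping,req,resp,hello,stop] C:[start,done]
After 9 (process(C)): A:[] B:[pong,ping,req,resp,hello,stop] C:[done]
After 10 (process(C)): A:[] B:[pong,ping,req,resp,hello,stop] C:[]
After 11 (send(from=B, to=A, msg='final')): A:[final] B:[pong,ping,req,resp,hello,stop] C:[]
After 12 (process(A)): A:[] B:[pong,ping,req,resp,hello,stop] C:[]

Answer: final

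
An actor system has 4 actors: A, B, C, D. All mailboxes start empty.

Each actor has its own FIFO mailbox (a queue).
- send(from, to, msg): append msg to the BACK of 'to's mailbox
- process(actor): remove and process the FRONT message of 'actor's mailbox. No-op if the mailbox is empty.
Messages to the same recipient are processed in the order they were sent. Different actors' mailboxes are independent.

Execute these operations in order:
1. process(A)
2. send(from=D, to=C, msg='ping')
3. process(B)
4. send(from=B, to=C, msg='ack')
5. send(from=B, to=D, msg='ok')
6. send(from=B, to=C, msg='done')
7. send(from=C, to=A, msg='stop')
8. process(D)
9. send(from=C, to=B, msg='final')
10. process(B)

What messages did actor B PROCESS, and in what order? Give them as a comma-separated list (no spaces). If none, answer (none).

After 1 (process(A)): A:[] B:[] C:[] D:[]
After 2 (send(from=D, to=C, msg='ping')): A:[] B:[] C:[ping] D:[]
After 3 (process(B)): A:[] B:[] C:[ping] D:[]
After 4 (send(from=B, to=C, msg='ack')): A:[] B:[] C:[ping,ack] D:[]
After 5 (send(from=B, to=D, msg='ok')): A:[] B:[] C:[ping,ack] D:[ok]
After 6 (send(from=B, to=C, msg='done')): A:[] B:[] C:[ping,ack,done] D:[ok]
After 7 (send(from=C, to=A, msg='stop')): A:[stop] B:[] C:[ping,ack,done] D:[ok]
After 8 (process(D)): A:[stop] B:[] C:[ping,ack,done] D:[]
After 9 (send(from=C, to=B, msg='final')): A:[stop] B:[final] C:[ping,ack,done] D:[]
After 10 (process(B)): A:[stop] B:[] C:[ping,ack,done] D:[]

Answer: final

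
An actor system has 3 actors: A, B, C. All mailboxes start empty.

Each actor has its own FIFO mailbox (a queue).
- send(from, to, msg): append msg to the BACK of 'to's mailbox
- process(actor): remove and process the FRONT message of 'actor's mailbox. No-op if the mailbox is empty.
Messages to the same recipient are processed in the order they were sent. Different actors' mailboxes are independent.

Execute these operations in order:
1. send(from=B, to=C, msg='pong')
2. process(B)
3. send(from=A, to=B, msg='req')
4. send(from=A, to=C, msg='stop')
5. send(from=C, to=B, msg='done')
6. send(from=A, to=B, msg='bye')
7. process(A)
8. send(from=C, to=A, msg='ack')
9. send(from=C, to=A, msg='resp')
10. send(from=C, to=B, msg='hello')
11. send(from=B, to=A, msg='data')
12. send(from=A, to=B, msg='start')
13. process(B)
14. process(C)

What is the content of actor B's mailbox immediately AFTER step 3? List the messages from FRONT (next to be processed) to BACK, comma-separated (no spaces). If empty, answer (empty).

After 1 (send(from=B, to=C, msg='pong')): A:[] B:[] C:[pong]
After 2 (process(B)): A:[] B:[] C:[pong]
After 3 (send(from=A, to=B, msg='req')): A:[] B:[req] C:[pong]

req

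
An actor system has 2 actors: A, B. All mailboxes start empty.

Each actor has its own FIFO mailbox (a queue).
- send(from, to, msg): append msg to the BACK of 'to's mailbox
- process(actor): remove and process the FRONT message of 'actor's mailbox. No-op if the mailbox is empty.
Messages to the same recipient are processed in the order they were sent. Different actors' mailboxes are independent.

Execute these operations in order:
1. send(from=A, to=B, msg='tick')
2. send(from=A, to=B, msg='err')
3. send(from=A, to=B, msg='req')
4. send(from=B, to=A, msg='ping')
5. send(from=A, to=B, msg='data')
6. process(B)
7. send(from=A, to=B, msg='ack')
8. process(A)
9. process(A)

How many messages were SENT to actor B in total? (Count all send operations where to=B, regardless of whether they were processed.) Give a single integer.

Answer: 5

Derivation:
After 1 (send(from=A, to=B, msg='tick')): A:[] B:[tick]
After 2 (send(from=A, to=B, msg='err')): A:[] B:[tick,err]
After 3 (send(from=A, to=B, msg='req')): A:[] B:[tick,err,req]
After 4 (send(from=B, to=A, msg='ping')): A:[ping] B:[tick,err,req]
After 5 (send(from=A, to=B, msg='data')): A:[ping] B:[tick,err,req,data]
After 6 (process(B)): A:[ping] B:[err,req,data]
After 7 (send(from=A, to=B, msg='ack')): A:[ping] B:[err,req,data,ack]
After 8 (process(A)): A:[] B:[err,req,data,ack]
After 9 (process(A)): A:[] B:[err,req,data,ack]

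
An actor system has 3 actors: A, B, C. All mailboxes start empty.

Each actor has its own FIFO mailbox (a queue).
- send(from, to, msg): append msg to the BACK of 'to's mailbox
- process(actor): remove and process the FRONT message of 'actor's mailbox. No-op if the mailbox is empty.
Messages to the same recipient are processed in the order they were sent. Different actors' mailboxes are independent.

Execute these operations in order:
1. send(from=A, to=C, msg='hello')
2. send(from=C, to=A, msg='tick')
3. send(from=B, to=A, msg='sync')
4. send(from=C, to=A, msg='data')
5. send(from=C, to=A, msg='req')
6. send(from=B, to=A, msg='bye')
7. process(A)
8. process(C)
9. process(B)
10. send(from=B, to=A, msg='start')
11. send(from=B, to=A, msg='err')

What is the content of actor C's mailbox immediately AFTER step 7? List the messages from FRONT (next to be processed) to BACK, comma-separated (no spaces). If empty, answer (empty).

After 1 (send(from=A, to=C, msg='hello')): A:[] B:[] C:[hello]
After 2 (send(from=C, to=A, msg='tick')): A:[tick] B:[] C:[hello]
After 3 (send(from=B, to=A, msg='sync')): A:[tick,sync] B:[] C:[hello]
After 4 (send(from=C, to=A, msg='data')): A:[tick,sync,data] B:[] C:[hello]
After 5 (send(from=C, to=A, msg='req')): A:[tick,sync,data,req] B:[] C:[hello]
After 6 (send(from=B, to=A, msg='bye')): A:[tick,sync,data,req,bye] B:[] C:[hello]
After 7 (process(A)): A:[sync,data,req,bye] B:[] C:[hello]

hello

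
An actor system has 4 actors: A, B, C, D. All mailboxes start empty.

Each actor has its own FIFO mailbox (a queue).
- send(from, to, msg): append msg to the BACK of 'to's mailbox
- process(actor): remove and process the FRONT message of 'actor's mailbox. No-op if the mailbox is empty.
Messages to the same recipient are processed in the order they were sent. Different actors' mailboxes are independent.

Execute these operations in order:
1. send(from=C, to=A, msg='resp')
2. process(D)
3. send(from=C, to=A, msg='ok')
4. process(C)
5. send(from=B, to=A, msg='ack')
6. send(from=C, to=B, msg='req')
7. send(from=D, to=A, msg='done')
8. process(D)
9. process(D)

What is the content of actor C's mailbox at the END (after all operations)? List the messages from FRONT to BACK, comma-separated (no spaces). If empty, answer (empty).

After 1 (send(from=C, to=A, msg='resp')): A:[resp] B:[] C:[] D:[]
After 2 (process(D)): A:[resp] B:[] C:[] D:[]
After 3 (send(from=C, to=A, msg='ok')): A:[resp,ok] B:[] C:[] D:[]
After 4 (process(C)): A:[resp,ok] B:[] C:[] D:[]
After 5 (send(from=B, to=A, msg='ack')): A:[resp,ok,ack] B:[] C:[] D:[]
After 6 (send(from=C, to=B, msg='req')): A:[resp,ok,ack] B:[req] C:[] D:[]
After 7 (send(from=D, to=A, msg='done')): A:[resp,ok,ack,done] B:[req] C:[] D:[]
After 8 (process(D)): A:[resp,ok,ack,done] B:[req] C:[] D:[]
After 9 (process(D)): A:[resp,ok,ack,done] B:[req] C:[] D:[]

Answer: (empty)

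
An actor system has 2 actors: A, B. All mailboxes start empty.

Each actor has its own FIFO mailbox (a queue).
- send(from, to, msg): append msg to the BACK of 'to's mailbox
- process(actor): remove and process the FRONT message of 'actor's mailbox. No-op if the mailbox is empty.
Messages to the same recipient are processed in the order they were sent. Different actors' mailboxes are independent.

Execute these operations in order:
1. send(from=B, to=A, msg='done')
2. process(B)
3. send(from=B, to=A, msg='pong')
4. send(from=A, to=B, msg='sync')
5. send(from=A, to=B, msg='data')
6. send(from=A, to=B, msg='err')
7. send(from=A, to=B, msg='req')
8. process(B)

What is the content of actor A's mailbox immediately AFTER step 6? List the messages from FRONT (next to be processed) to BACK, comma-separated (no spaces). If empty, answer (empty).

After 1 (send(from=B, to=A, msg='done')): A:[done] B:[]
After 2 (process(B)): A:[done] B:[]
After 3 (send(from=B, to=A, msg='pong')): A:[done,pong] B:[]
After 4 (send(from=A, to=B, msg='sync')): A:[done,pong] B:[sync]
After 5 (send(from=A, to=B, msg='data')): A:[done,pong] B:[sync,data]
After 6 (send(from=A, to=B, msg='err')): A:[done,pong] B:[sync,data,err]

done,pong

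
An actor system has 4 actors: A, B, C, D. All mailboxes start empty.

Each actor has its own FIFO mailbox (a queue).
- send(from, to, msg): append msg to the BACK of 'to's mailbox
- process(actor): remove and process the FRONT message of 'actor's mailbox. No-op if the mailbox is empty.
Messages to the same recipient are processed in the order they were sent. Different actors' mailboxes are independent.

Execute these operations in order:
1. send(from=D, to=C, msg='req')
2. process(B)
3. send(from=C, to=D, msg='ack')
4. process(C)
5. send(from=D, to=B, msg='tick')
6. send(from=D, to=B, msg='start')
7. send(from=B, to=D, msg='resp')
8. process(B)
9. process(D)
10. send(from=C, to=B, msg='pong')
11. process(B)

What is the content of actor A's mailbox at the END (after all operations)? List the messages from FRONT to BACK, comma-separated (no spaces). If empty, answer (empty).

Answer: (empty)

Derivation:
After 1 (send(from=D, to=C, msg='req')): A:[] B:[] C:[req] D:[]
After 2 (process(B)): A:[] B:[] C:[req] D:[]
After 3 (send(from=C, to=D, msg='ack')): A:[] B:[] C:[req] D:[ack]
After 4 (process(C)): A:[] B:[] C:[] D:[ack]
After 5 (send(from=D, to=B, msg='tick')): A:[] B:[tick] C:[] D:[ack]
After 6 (send(from=D, to=B, msg='start')): A:[] B:[tick,start] C:[] D:[ack]
After 7 (send(from=B, to=D, msg='resp')): A:[] B:[tick,start] C:[] D:[ack,resp]
After 8 (process(B)): A:[] B:[start] C:[] D:[ack,resp]
After 9 (process(D)): A:[] B:[start] C:[] D:[resp]
After 10 (send(from=C, to=B, msg='pong')): A:[] B:[start,pong] C:[] D:[resp]
After 11 (process(B)): A:[] B:[pong] C:[] D:[resp]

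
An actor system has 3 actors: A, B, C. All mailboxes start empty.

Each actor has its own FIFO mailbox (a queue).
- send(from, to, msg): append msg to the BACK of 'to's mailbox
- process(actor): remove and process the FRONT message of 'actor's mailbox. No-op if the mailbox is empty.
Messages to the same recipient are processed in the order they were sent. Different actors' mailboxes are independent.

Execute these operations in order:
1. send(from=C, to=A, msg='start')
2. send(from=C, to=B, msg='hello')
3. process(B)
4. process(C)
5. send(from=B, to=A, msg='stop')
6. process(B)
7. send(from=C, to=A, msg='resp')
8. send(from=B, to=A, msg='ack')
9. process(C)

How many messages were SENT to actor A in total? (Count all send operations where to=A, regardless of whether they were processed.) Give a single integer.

After 1 (send(from=C, to=A, msg='start')): A:[start] B:[] C:[]
After 2 (send(from=C, to=B, msg='hello')): A:[start] B:[hello] C:[]
After 3 (process(B)): A:[start] B:[] C:[]
After 4 (process(C)): A:[start] B:[] C:[]
After 5 (send(from=B, to=A, msg='stop')): A:[start,stop] B:[] C:[]
After 6 (process(B)): A:[start,stop] B:[] C:[]
After 7 (send(from=C, to=A, msg='resp')): A:[start,stop,resp] B:[] C:[]
After 8 (send(from=B, to=A, msg='ack')): A:[start,stop,resp,ack] B:[] C:[]
After 9 (process(C)): A:[start,stop,resp,ack] B:[] C:[]

Answer: 4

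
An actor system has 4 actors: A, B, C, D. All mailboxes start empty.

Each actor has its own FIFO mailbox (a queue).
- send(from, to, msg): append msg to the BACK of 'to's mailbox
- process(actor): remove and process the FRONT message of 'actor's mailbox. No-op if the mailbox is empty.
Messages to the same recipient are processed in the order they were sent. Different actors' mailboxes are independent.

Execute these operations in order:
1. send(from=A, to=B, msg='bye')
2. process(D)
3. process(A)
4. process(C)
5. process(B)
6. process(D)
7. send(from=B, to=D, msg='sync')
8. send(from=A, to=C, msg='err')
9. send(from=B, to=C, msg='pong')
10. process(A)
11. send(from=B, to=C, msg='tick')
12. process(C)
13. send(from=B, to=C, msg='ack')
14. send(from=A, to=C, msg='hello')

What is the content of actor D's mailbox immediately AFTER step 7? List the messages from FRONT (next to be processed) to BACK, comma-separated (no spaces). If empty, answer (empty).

After 1 (send(from=A, to=B, msg='bye')): A:[] B:[bye] C:[] D:[]
After 2 (process(D)): A:[] B:[bye] C:[] D:[]
After 3 (process(A)): A:[] B:[bye] C:[] D:[]
After 4 (process(C)): A:[] B:[bye] C:[] D:[]
After 5 (process(B)): A:[] B:[] C:[] D:[]
After 6 (process(D)): A:[] B:[] C:[] D:[]
After 7 (send(from=B, to=D, msg='sync')): A:[] B:[] C:[] D:[sync]

sync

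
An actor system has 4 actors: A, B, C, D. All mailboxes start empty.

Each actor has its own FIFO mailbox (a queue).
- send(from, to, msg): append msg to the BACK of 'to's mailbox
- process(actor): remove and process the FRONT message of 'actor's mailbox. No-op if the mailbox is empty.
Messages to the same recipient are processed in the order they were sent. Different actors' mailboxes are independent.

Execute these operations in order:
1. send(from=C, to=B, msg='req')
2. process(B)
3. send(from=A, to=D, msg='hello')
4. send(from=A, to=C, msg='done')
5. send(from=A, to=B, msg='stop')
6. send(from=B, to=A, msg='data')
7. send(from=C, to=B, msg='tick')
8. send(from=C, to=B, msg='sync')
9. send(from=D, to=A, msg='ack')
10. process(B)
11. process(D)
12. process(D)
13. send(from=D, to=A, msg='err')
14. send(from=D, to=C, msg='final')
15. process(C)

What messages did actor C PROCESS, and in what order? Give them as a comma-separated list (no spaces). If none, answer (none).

Answer: done

Derivation:
After 1 (send(from=C, to=B, msg='req')): A:[] B:[req] C:[] D:[]
After 2 (process(B)): A:[] B:[] C:[] D:[]
After 3 (send(from=A, to=D, msg='hello')): A:[] B:[] C:[] D:[hello]
After 4 (send(from=A, to=C, msg='done')): A:[] B:[] C:[done] D:[hello]
After 5 (send(from=A, to=B, msg='stop')): A:[] B:[stop] C:[done] D:[hello]
After 6 (send(from=B, to=A, msg='data')): A:[data] B:[stop] C:[done] D:[hello]
After 7 (send(from=C, to=B, msg='tick')): A:[data] B:[stop,tick] C:[done] D:[hello]
After 8 (send(from=C, to=B, msg='sync')): A:[data] B:[stop,tick,sync] C:[done] D:[hello]
After 9 (send(from=D, to=A, msg='ack')): A:[data,ack] B:[stop,tick,sync] C:[done] D:[hello]
After 10 (process(B)): A:[data,ack] B:[tick,sync] C:[done] D:[hello]
After 11 (process(D)): A:[data,ack] B:[tick,sync] C:[done] D:[]
After 12 (process(D)): A:[data,ack] B:[tick,sync] C:[done] D:[]
After 13 (send(from=D, to=A, msg='err')): A:[data,ack,err] B:[tick,sync] C:[done] D:[]
After 14 (send(from=D, to=C, msg='final')): A:[data,ack,err] B:[tick,sync] C:[done,final] D:[]
After 15 (process(C)): A:[data,ack,err] B:[tick,sync] C:[final] D:[]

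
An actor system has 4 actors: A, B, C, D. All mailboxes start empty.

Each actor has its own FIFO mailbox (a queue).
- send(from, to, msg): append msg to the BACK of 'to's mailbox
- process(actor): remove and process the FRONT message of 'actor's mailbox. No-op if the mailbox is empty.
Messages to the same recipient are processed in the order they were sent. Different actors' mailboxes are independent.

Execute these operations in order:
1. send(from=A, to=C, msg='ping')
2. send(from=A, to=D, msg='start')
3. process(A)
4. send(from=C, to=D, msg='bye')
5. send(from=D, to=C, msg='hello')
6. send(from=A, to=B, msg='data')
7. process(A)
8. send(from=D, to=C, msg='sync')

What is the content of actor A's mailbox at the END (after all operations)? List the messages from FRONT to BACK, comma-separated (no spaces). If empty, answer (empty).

Answer: (empty)

Derivation:
After 1 (send(from=A, to=C, msg='ping')): A:[] B:[] C:[ping] D:[]
After 2 (send(from=A, to=D, msg='start')): A:[] B:[] C:[ping] D:[start]
After 3 (process(A)): A:[] B:[] C:[ping] D:[start]
After 4 (send(from=C, to=D, msg='bye')): A:[] B:[] C:[ping] D:[start,bye]
After 5 (send(from=D, to=C, msg='hello')): A:[] B:[] C:[ping,hello] D:[start,bye]
After 6 (send(from=A, to=B, msg='data')): A:[] B:[data] C:[ping,hello] D:[start,bye]
After 7 (process(A)): A:[] B:[data] C:[ping,hello] D:[start,bye]
After 8 (send(from=D, to=C, msg='sync')): A:[] B:[data] C:[ping,hello,sync] D:[start,bye]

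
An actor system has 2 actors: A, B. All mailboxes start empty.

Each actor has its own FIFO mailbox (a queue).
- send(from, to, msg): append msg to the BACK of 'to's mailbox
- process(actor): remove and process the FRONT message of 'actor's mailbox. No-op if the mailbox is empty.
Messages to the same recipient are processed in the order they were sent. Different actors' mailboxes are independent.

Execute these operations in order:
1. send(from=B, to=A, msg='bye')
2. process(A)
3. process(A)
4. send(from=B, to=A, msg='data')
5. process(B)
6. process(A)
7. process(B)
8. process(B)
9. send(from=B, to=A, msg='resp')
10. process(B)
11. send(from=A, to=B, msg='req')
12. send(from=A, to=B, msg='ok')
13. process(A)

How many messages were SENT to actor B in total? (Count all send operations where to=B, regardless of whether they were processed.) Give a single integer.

After 1 (send(from=B, to=A, msg='bye')): A:[bye] B:[]
After 2 (process(A)): A:[] B:[]
After 3 (process(A)): A:[] B:[]
After 4 (send(from=B, to=A, msg='data')): A:[data] B:[]
After 5 (process(B)): A:[data] B:[]
After 6 (process(A)): A:[] B:[]
After 7 (process(B)): A:[] B:[]
After 8 (process(B)): A:[] B:[]
After 9 (send(from=B, to=A, msg='resp')): A:[resp] B:[]
After 10 (process(B)): A:[resp] B:[]
After 11 (send(from=A, to=B, msg='req')): A:[resp] B:[req]
After 12 (send(from=A, to=B, msg='ok')): A:[resp] B:[req,ok]
After 13 (process(A)): A:[] B:[req,ok]

Answer: 2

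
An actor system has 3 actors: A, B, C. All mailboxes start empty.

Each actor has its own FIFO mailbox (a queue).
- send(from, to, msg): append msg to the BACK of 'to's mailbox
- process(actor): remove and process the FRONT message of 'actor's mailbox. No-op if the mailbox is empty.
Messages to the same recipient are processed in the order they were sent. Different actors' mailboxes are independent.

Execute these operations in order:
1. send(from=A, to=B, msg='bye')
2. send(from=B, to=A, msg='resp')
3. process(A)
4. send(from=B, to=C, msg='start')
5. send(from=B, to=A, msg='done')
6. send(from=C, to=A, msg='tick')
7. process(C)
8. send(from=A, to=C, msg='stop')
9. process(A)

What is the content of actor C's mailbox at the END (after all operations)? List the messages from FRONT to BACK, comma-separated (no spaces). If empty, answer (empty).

After 1 (send(from=A, to=B, msg='bye')): A:[] B:[bye] C:[]
After 2 (send(from=B, to=A, msg='resp')): A:[resp] B:[bye] C:[]
After 3 (process(A)): A:[] B:[bye] C:[]
After 4 (send(from=B, to=C, msg='start')): A:[] B:[bye] C:[start]
After 5 (send(from=B, to=A, msg='done')): A:[done] B:[bye] C:[start]
After 6 (send(from=C, to=A, msg='tick')): A:[done,tick] B:[bye] C:[start]
After 7 (process(C)): A:[done,tick] B:[bye] C:[]
After 8 (send(from=A, to=C, msg='stop')): A:[done,tick] B:[bye] C:[stop]
After 9 (process(A)): A:[tick] B:[bye] C:[stop]

Answer: stop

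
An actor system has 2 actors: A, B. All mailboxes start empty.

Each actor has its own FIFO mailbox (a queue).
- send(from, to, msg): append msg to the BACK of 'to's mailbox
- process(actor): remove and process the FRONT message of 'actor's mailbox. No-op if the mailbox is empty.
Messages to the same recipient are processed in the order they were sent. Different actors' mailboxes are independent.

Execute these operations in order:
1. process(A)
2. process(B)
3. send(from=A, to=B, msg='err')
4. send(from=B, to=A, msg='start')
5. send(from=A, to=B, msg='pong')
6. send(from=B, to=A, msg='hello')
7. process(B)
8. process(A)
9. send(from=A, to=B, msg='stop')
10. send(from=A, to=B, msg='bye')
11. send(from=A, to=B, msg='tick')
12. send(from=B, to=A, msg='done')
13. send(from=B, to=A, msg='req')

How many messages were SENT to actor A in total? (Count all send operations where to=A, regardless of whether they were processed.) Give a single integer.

Answer: 4

Derivation:
After 1 (process(A)): A:[] B:[]
After 2 (process(B)): A:[] B:[]
After 3 (send(from=A, to=B, msg='err')): A:[] B:[err]
After 4 (send(from=B, to=A, msg='start')): A:[start] B:[err]
After 5 (send(from=A, to=B, msg='pong')): A:[start] B:[err,pong]
After 6 (send(from=B, to=A, msg='hello')): A:[start,hello] B:[err,pong]
After 7 (process(B)): A:[start,hello] B:[pong]
After 8 (process(A)): A:[hello] B:[pong]
After 9 (send(from=A, to=B, msg='stop')): A:[hello] B:[pong,stop]
After 10 (send(from=A, to=B, msg='bye')): A:[hello] B:[pong,stop,bye]
After 11 (send(from=A, to=B, msg='tick')): A:[hello] B:[pong,stop,bye,tick]
After 12 (send(from=B, to=A, msg='done')): A:[hello,done] B:[pong,stop,bye,tick]
After 13 (send(from=B, to=A, msg='req')): A:[hello,done,req] B:[pong,stop,bye,tick]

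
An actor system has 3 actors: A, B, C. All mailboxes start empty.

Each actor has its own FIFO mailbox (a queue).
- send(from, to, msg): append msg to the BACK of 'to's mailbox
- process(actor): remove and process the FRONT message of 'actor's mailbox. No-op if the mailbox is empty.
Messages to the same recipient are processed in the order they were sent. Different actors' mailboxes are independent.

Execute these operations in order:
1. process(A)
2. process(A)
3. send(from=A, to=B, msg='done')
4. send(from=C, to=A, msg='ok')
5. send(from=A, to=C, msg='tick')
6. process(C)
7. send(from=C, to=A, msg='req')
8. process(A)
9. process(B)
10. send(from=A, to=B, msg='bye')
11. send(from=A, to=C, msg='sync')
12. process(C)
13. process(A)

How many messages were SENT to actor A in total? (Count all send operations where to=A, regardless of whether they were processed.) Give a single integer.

After 1 (process(A)): A:[] B:[] C:[]
After 2 (process(A)): A:[] B:[] C:[]
After 3 (send(from=A, to=B, msg='done')): A:[] B:[done] C:[]
After 4 (send(from=C, to=A, msg='ok')): A:[ok] B:[done] C:[]
After 5 (send(from=A, to=C, msg='tick')): A:[ok] B:[done] C:[tick]
After 6 (process(C)): A:[ok] B:[done] C:[]
After 7 (send(from=C, to=A, msg='req')): A:[ok,req] B:[done] C:[]
After 8 (process(A)): A:[req] B:[done] C:[]
After 9 (process(B)): A:[req] B:[] C:[]
After 10 (send(from=A, to=B, msg='bye')): A:[req] B:[bye] C:[]
After 11 (send(from=A, to=C, msg='sync')): A:[req] B:[bye] C:[sync]
After 12 (process(C)): A:[req] B:[bye] C:[]
After 13 (process(A)): A:[] B:[bye] C:[]

Answer: 2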